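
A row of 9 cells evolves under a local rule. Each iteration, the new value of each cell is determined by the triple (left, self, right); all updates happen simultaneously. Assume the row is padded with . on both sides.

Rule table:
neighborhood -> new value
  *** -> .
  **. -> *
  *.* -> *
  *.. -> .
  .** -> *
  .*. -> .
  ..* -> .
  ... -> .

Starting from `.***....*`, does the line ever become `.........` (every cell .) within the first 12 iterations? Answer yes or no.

.*.*.....
..*......
.........
all cells are . at iteration 3

yes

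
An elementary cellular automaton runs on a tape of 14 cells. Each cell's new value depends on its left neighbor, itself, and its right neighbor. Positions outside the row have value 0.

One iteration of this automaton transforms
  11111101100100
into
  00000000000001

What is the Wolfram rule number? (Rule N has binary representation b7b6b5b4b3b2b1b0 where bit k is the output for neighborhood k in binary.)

position 1: 111 → 0  (bit 7 = 0)
position 5: 110 → 0  (bit 6 = 0)
position 6: 101 → 0  (bit 5 = 0)
position 9: 100 → 0  (bit 4 = 0)
position 0: 011 → 0  (bit 3 = 0)
position 11: 010 → 0  (bit 2 = 0)
position 10: 001 → 0  (bit 1 = 0)
position 13: 000 → 1  (bit 0 = 1)
bits b7..b0 = 00000001 = 1

1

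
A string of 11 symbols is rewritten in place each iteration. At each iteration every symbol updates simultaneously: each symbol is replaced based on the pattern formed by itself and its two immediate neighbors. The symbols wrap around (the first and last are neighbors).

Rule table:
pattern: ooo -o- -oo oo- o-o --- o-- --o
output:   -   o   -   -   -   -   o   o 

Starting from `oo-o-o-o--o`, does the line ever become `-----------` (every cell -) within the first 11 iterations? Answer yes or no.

iteration 1: ---o-o-ooo-
iteration 2: --oo-o----o
iteration 3: oo---oo--oo
iteration 4: --o-o--oo--
iteration 5: -oo-ooo--o-
iteration 6: o------oooo
iteration 7: -o----o----
iteration 8: ooo--ooo---
iteration 9: ---oo---o-o
iteration 10: o-o--o-oo-o
iteration 11: --oooo-----
iteration 11 is --oooo-----, still not uniform -

no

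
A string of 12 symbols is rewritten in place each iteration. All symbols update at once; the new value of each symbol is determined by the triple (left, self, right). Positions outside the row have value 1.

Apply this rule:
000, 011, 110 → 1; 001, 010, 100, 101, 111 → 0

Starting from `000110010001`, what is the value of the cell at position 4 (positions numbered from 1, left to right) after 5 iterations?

1

010110000101
000110110001
010110110101
000110110001  (repeats iteration 2; period 2)
iteration 5: 010110110101
position 4 holds 1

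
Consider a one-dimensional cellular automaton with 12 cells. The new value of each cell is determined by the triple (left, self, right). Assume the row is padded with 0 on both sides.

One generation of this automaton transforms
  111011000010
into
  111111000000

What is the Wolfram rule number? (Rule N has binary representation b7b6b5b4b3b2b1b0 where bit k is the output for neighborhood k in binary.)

position 1: 111 → 1  (bit 7 = 1)
position 2: 110 → 1  (bit 6 = 1)
position 3: 101 → 1  (bit 5 = 1)
position 6: 100 → 0  (bit 4 = 0)
position 0: 011 → 1  (bit 3 = 1)
position 10: 010 → 0  (bit 2 = 0)
position 9: 001 → 0  (bit 1 = 0)
position 7: 000 → 0  (bit 0 = 0)
bits b7..b0 = 11101000 = 232

232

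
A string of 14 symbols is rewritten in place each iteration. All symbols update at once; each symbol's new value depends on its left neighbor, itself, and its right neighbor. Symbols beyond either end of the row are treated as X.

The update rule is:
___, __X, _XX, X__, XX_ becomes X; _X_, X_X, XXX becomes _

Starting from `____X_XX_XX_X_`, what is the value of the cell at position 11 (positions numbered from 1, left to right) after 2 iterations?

iteration 1: XXXX__XX_XX___
iteration 2: ___XXXXX_XXXXX
position 11 holds X

X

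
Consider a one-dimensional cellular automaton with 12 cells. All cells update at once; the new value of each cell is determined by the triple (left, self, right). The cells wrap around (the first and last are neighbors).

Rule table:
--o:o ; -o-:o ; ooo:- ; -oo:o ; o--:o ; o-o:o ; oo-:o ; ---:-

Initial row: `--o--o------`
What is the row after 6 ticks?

-oooooo-----
oo----oo----
ooo--oooo--o
--oooo--oooo
ooo--oooo--o  (repeats tick 3; period 2)
tick 6: --oooo--oooo

--oooo--oooo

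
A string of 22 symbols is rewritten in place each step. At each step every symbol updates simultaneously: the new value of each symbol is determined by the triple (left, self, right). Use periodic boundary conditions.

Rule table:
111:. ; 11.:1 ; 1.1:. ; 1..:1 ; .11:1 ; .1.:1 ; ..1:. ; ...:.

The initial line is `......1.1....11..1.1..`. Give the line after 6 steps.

.111..1.1.11.1.1.1.1.1

......1.11...111.1.11.
......1.111..1.1.1.111
1.....1.1.11.1.1.1.1.1
11....1.1.11.1.1.1.1.1
.11...1.1.11.1.1.1.1.1
.111..1.1.11.1.1.1.1.1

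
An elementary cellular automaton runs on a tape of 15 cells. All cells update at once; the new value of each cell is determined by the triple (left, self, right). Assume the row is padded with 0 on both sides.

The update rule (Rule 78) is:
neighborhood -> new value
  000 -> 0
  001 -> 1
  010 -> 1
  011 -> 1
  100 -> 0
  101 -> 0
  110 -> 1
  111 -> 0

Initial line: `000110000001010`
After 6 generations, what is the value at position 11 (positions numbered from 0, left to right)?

001110000011010
011010000111010
111010001101010
101010011101010
101010110101010
101010110101010
position 11 holds 1

1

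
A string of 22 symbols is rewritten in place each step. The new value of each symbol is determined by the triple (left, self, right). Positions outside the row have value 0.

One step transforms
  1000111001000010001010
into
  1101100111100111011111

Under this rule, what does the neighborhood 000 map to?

0

At position 2 the neighborhood is 000; the next row has 0 there.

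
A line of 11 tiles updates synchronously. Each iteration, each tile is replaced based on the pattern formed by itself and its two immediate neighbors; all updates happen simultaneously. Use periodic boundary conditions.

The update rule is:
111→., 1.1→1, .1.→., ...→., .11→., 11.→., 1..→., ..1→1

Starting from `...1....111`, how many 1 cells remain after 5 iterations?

2

..1....1...
.1....1....
1....1.....
....1.....1
...1.....1.
count of 1: 2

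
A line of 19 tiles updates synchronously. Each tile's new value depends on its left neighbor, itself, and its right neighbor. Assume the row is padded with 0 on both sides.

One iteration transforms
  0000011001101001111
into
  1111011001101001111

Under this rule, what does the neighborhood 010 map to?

1

At position 12 the neighborhood is 010; the next row has 1 there.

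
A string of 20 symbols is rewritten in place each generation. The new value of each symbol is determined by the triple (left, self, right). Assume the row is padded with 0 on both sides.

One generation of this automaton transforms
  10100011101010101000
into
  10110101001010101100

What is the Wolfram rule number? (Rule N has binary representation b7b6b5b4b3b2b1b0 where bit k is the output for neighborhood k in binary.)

150

position 7: 111 → 1  (bit 7 = 1)
position 8: 110 → 0  (bit 6 = 0)
position 1: 101 → 0  (bit 5 = 0)
position 3: 100 → 1  (bit 4 = 1)
position 6: 011 → 0  (bit 3 = 0)
position 0: 010 → 1  (bit 2 = 1)
position 5: 001 → 1  (bit 1 = 1)
position 4: 000 → 0  (bit 0 = 0)
bits b7..b0 = 10010110 = 150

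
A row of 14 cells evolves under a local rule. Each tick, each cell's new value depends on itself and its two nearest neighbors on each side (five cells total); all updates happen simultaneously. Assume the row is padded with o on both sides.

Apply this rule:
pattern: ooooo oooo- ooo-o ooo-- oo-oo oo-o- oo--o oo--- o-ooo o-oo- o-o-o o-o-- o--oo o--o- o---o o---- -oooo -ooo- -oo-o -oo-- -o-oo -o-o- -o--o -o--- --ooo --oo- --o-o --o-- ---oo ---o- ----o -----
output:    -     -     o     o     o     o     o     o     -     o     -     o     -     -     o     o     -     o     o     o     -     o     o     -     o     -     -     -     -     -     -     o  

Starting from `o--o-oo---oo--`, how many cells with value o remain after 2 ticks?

tick 1: oo---oooo--oo-
tick 2: -ooo-o--oo--oo
count of o: 8

8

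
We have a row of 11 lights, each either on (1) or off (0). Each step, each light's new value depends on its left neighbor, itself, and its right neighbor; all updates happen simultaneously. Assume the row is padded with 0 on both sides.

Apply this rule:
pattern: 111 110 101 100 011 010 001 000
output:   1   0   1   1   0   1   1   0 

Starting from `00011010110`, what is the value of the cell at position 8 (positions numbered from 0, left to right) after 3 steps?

00100111001
01111010111
10110111010
position 8 holds 0

0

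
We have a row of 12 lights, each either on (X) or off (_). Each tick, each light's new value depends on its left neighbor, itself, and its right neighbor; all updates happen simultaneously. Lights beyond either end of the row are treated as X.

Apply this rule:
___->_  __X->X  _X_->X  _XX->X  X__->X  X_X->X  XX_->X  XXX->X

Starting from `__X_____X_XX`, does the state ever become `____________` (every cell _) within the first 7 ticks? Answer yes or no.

no

XXXX___XXXXX
XXXXX_XXXXXX
XXXXXXXXXXXX
XXXXXXXXXXXX  (fixed point — unchanged through tick 7)
tick 7 is XXXXXXXXXXXX, still not uniform _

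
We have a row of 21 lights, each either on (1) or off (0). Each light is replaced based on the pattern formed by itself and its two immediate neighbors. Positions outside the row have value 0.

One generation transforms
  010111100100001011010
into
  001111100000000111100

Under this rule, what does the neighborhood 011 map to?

1

At position 3 the neighborhood is 011; the next row has 1 there.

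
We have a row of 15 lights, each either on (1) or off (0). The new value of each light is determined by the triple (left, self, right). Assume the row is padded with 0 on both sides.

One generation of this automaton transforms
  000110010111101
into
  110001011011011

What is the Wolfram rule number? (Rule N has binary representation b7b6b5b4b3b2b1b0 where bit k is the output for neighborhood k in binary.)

position 10: 111 → 1  (bit 7 = 1)
position 4: 110 → 0  (bit 6 = 0)
position 8: 101 → 1  (bit 5 = 1)
position 5: 100 → 1  (bit 4 = 1)
position 3: 011 → 0  (bit 3 = 0)
position 7: 010 → 1  (bit 2 = 1)
position 2: 001 → 0  (bit 1 = 0)
position 0: 000 → 1  (bit 0 = 1)
bits b7..b0 = 10110101 = 181

181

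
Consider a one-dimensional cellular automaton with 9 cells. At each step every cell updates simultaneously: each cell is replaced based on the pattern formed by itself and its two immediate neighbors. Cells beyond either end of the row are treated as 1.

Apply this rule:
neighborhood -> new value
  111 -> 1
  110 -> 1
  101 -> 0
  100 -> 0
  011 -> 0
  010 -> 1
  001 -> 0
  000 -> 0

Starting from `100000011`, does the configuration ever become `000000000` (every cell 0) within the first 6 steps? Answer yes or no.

no

step 1: 100000001
step 2: 100000000
step 3: 100000000  (fixed point — unchanged through step 6)
step 6 is 100000000, still not uniform 0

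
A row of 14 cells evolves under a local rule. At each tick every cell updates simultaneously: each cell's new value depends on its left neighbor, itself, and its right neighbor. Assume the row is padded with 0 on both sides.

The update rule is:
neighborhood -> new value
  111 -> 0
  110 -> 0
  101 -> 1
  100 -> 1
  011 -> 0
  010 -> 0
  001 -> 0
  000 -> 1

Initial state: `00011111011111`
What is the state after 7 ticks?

00000100000000

11000000100000
00111110011111
10000001000000
01111100111111
00000010000000
11111001111111
00000100000000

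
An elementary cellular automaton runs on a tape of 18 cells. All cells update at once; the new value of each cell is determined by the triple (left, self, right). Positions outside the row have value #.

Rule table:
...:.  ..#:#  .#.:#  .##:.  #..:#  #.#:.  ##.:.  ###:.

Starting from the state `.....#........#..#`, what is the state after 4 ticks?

.#.......##...#.#.

tick 1: #...###......####.
tick 2: .#.#...#....#.....
tick 3: .#.##.###..###...#
tick 4: .#.......##...#.#.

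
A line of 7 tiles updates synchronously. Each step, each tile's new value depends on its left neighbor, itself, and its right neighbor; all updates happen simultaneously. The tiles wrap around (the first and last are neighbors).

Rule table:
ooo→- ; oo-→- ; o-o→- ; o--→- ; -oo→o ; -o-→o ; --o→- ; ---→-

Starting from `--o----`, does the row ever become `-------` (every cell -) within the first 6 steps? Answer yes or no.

no

step 1: --o----  (fixed point — unchanged through step 6)
step 6 is --o----, still not uniform -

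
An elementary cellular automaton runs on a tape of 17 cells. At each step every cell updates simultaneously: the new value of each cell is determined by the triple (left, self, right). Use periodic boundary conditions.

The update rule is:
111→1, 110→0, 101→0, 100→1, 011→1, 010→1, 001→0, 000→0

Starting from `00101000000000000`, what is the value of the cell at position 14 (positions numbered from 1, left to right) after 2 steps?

step 1: 00101100000000000
step 2: 00101010000000000
position 14 holds 0

0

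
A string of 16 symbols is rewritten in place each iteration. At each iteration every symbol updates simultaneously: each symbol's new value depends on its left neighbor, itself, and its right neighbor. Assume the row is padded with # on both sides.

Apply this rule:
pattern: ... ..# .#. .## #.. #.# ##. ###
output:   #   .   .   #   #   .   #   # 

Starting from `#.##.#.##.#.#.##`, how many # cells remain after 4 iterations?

13

iteration 1: #.##...##.....##
iteration 2: #.####.######.##
iteration 3: #.####.######.##  (fixed point — unchanged through iteration 4)
count of #: 13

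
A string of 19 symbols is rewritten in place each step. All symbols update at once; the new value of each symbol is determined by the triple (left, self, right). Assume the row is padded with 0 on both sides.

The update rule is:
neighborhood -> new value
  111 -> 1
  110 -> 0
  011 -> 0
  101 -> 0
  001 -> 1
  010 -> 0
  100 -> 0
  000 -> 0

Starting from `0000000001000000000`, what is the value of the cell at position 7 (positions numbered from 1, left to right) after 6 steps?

0000000010000000000
0000000100000000000
0000001000000000000
0000010000000000000
0000100000000000000
0001000000000000000
position 7 holds 0

0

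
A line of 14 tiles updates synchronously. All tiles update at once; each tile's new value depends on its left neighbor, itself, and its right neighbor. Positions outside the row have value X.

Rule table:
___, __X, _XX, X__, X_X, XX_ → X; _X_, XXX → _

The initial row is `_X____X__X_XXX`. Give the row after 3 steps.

X_XXXX_XX_XX__
XXX__XXXXXXXXX
__XXXX________

__XXXX________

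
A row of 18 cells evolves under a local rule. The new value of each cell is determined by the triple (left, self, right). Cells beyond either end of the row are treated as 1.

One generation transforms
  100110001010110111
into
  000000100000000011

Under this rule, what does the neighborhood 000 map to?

1

At position 6 the neighborhood is 000; the next row has 1 there.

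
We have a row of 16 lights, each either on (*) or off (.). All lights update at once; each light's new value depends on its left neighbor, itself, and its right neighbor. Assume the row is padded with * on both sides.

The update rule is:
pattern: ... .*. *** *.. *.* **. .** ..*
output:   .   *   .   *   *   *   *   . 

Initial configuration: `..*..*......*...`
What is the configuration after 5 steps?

**.....*.**.*.**

*.**.**.....**..
********....***.
.......**...*.**
*......***..***.
**.....*.**.*.**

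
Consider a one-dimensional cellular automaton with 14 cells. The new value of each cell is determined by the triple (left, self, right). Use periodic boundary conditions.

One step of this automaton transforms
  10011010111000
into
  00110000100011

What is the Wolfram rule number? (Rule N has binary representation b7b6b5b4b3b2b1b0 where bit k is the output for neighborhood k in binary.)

11

position 9: 111 → 0  (bit 7 = 0)
position 4: 110 → 0  (bit 6 = 0)
position 5: 101 → 0  (bit 5 = 0)
position 1: 100 → 0  (bit 4 = 0)
position 3: 011 → 1  (bit 3 = 1)
position 0: 010 → 0  (bit 2 = 0)
position 2: 001 → 1  (bit 1 = 1)
position 12: 000 → 1  (bit 0 = 1)
bits b7..b0 = 00001011 = 11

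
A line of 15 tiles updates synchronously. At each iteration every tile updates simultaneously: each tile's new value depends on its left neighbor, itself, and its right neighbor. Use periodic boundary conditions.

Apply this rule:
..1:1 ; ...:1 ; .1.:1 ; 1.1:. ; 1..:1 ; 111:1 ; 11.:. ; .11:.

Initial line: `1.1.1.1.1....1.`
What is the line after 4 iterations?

1.1.1.1.111111.
1.1.1.1..1111..
1.1.1.111.11.11
..1.1..1......1

..1.1..1......1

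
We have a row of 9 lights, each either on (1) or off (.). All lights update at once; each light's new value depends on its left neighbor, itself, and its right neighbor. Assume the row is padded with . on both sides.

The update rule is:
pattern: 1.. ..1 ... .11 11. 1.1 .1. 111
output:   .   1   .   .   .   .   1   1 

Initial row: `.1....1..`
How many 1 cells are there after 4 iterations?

1

iteration 1: 11...11..
iteration 2: ....1....
iteration 3: ...11....
iteration 4: ..1......
count of 1: 1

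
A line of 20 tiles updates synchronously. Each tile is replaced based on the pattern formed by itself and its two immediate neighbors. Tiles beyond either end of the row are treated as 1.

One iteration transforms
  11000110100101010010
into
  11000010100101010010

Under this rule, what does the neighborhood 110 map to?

At position 1 the neighborhood is 110; the next row has 1 there.

1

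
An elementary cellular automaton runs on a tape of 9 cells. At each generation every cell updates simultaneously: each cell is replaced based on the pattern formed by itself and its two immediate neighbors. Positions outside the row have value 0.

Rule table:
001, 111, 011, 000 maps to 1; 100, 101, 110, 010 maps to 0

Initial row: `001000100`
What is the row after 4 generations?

110011001
100110010
001100100
111001001

111001001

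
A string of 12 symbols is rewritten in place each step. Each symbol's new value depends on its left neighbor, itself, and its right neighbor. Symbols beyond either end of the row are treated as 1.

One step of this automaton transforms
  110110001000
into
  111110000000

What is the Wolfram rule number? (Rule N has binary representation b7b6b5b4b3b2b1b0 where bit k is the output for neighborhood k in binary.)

position 0: 111 → 1  (bit 7 = 1)
position 1: 110 → 1  (bit 6 = 1)
position 2: 101 → 1  (bit 5 = 1)
position 5: 100 → 0  (bit 4 = 0)
position 3: 011 → 1  (bit 3 = 1)
position 8: 010 → 0  (bit 2 = 0)
position 7: 001 → 0  (bit 1 = 0)
position 6: 000 → 0  (bit 0 = 0)
bits b7..b0 = 11101000 = 232

232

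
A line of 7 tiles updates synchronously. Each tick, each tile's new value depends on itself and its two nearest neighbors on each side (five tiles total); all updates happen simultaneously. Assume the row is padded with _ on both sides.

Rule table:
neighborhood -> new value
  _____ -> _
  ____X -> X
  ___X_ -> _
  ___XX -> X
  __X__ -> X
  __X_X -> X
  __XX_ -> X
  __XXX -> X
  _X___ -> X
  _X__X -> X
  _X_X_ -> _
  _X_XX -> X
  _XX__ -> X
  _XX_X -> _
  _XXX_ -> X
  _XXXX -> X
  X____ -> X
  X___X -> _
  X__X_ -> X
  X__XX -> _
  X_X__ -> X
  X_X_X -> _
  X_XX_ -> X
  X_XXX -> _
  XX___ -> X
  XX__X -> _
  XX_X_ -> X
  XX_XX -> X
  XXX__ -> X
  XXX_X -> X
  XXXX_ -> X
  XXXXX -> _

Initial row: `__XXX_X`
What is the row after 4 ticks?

XXXX_XX

tick 1: XXXXXXX
tick 2: XX___XX
tick 3: XXX_XXX
tick 4: XXXX_XX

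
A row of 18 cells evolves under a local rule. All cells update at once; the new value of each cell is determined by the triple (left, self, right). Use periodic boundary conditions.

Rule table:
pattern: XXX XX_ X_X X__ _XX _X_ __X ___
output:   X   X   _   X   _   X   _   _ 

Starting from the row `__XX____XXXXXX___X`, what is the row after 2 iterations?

X__XX____XXXXXX__X
XX__XX____XXXXXX__

XX__XX____XXXXXX__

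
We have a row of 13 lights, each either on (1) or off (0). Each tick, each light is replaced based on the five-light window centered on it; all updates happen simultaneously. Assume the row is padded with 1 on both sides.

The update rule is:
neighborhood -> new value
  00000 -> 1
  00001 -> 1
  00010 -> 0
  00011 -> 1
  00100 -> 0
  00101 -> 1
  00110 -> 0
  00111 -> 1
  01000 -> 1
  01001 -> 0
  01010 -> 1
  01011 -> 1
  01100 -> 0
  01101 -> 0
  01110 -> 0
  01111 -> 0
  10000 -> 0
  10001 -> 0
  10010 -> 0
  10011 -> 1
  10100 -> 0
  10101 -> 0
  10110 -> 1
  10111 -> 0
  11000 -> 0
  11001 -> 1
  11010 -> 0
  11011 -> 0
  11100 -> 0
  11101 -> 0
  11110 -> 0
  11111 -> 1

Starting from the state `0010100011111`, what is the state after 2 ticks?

0010001100001

tick 1: 1011010110111
tick 2: 0010001100001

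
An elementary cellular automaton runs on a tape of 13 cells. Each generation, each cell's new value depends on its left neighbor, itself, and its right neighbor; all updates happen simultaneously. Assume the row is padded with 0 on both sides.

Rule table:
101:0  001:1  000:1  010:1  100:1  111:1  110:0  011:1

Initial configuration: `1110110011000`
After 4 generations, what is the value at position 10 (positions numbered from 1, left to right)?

1100101110111
1011101100110
1011001011101
1010111011001
position 10 holds 1

1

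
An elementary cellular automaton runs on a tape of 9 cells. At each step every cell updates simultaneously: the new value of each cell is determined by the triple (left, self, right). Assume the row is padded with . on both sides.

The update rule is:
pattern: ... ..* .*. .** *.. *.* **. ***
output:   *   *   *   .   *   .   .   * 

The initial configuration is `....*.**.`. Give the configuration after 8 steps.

*****...*
.***.****
*.*...**.
*.****..*
*..**.***
***....*.
.*.******
**..****.

**..****.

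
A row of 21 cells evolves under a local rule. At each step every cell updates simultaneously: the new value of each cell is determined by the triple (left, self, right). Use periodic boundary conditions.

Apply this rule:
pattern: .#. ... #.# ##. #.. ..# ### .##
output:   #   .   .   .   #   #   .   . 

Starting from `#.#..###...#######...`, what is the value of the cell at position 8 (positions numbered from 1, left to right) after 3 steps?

.

#.###...#.#.......#.#
.....#.##.##.....##..
....##......#...#..#.
position 8 holds .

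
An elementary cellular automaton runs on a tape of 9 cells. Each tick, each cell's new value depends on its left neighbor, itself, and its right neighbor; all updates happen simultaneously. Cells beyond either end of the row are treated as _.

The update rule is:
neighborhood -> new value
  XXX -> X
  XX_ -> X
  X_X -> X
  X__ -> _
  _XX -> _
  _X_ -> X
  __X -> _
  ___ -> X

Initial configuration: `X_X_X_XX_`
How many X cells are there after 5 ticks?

XXXXXX_X_
_XXXXXXX_
__XXXXXX_
X__XXXXX_
X___XXXX_
count of X: 5

5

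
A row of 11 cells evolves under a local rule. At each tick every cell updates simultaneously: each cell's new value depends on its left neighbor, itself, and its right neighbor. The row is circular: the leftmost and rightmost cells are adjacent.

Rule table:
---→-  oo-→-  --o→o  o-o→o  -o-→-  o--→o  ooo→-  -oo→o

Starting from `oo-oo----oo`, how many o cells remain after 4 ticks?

--oo-o--oo-
-oo-o-ooo-o
oo-o-oo--o-
o-o-oo-oo-o
count of o: 7

7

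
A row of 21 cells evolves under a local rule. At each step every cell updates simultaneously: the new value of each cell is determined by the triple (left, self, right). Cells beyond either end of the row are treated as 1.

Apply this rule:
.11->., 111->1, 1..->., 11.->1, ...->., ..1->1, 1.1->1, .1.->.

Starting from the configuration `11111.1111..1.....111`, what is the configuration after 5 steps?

1111111111...1.1.1.1.

step 1: 111111.111.1.....1.11
step 2: 1111111.111.....1.1.1
step 3: 11111111.11....1.1.1.
step 4: 111111111.1...1.1.1.1
step 5: 1111111111...1.1.1.1.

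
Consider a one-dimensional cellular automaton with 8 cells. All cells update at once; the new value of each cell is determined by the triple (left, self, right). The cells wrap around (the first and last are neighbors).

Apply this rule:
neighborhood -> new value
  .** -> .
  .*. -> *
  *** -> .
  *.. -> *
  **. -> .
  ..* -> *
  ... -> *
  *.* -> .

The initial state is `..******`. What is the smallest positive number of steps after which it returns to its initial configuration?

**......
..******

2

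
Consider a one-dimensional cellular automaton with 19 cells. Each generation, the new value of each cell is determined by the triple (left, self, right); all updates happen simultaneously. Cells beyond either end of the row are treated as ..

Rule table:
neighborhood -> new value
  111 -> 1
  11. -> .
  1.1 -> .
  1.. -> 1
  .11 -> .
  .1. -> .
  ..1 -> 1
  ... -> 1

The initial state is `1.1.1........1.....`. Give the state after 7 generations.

.111...11...111.1.1

.....11111111.11111
11111.111111...111.
.111...1111.111.1.1
1.1.111.11...1.....
.....1....111.11111
11111.1111.1...111.
.111...11...111.1.1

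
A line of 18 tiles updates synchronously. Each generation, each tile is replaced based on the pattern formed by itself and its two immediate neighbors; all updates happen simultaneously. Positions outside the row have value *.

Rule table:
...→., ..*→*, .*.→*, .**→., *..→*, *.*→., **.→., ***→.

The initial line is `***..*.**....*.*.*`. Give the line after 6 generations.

****.*....**.....*

...***...*..**.*..
*.*...*.****...***
..**.**.....*.*...
**.....*...**.**.*
..*...***.*.......
****.*....**.....*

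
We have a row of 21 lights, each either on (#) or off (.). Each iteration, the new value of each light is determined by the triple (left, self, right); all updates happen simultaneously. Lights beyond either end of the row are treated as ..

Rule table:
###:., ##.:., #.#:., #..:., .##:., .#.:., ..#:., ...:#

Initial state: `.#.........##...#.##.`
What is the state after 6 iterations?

...#######....#......
##.........##...#####
...#######....#......  (repeats iteration 1; period 2)
iteration 6: ##.........##...#####

##.........##...#####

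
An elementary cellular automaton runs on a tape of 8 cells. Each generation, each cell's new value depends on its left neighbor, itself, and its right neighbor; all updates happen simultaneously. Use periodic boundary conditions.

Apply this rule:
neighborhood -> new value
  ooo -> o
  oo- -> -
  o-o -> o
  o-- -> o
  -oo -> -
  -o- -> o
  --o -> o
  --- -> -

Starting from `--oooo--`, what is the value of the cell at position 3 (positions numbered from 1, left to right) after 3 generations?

-o-oo-o-
ooo--ooo
oo-oo-oo
position 3 holds -

-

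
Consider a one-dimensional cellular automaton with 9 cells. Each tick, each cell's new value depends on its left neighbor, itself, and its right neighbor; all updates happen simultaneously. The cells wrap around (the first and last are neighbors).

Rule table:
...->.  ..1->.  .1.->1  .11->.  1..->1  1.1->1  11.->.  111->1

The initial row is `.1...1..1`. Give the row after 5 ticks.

111..11.1
11.1...1.
..111..11
1..1.1...
11.1111..

11.1111..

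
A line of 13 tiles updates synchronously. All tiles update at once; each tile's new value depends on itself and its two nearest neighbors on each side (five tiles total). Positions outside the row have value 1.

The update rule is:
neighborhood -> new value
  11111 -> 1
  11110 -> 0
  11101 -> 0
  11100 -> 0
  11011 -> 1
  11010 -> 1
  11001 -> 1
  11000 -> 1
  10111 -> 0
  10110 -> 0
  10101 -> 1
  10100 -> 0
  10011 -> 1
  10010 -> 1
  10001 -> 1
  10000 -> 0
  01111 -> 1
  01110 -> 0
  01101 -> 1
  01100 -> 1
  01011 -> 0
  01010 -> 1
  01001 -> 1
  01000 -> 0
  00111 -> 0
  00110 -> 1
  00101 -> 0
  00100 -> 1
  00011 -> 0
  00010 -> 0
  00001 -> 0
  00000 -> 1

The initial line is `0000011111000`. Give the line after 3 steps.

1010001100110
0100101111111
1011000111111

1011000111111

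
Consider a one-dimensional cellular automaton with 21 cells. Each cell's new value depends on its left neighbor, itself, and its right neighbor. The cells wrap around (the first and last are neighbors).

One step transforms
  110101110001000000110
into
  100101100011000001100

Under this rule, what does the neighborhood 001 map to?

At position 10 the neighborhood is 001; the next row has 1 there.

1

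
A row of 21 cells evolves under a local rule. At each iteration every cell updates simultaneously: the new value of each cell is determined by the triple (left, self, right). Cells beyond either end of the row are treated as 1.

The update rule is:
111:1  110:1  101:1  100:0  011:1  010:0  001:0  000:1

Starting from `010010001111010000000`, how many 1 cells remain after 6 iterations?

17

100000101111100111110
101110011111100111111
111110011111100111111
111110011111100111111  (fixed point — unchanged through iteration 6)
count of 1: 17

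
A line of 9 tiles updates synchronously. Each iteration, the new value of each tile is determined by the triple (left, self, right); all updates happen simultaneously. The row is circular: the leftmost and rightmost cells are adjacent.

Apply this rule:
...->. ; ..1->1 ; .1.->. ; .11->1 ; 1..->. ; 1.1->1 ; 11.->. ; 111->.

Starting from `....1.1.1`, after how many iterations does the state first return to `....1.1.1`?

iteration 1: ...1.1.1.
iteration 2: ..1.1.1..
iteration 3: .1.1.1...
iteration 4: 1.1.1....
iteration 5: .1.1....1
iteration 6: 1.1....1.
iteration 7: .1....1.1
iteration 8: 1....1.1.
iteration 9: ....1.1.1

9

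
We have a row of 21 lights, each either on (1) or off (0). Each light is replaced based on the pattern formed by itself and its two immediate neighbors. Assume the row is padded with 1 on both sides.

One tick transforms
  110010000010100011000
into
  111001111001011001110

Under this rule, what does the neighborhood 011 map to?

0

At position 16 the neighborhood is 011; the next row has 0 there.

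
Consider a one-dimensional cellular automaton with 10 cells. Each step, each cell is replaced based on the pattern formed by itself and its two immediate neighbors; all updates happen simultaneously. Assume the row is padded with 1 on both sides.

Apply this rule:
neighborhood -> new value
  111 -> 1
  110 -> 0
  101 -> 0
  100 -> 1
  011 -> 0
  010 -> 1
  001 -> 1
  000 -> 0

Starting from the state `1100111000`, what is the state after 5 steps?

1011010101
0000010100
1000110111
0101000011
0101100101

0101100101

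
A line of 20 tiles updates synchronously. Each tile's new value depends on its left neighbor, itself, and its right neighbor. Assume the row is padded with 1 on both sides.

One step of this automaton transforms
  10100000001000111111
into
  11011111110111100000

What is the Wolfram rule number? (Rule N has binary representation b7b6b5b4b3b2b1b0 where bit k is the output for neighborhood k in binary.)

123

position 15: 111 → 0  (bit 7 = 0)
position 0: 110 → 1  (bit 6 = 1)
position 1: 101 → 1  (bit 5 = 1)
position 3: 100 → 1  (bit 4 = 1)
position 14: 011 → 1  (bit 3 = 1)
position 2: 010 → 0  (bit 2 = 0)
position 9: 001 → 1  (bit 1 = 1)
position 4: 000 → 1  (bit 0 = 1)
bits b7..b0 = 01111011 = 123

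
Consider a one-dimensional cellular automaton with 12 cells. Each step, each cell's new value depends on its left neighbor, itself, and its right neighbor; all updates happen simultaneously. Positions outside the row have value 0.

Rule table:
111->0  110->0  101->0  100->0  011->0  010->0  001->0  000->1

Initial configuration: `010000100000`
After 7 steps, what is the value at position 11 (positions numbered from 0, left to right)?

000110001111
110000100000
000110001111  (repeats step 1; period 2)
step 7: 000110001111
position 11 holds 1

1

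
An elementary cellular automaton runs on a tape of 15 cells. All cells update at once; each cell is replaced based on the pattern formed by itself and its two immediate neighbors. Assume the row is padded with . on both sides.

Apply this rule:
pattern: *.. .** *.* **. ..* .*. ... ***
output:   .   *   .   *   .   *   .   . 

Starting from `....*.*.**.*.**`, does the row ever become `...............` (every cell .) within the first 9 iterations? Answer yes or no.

no

....*.*.**.*.**  (fixed point — unchanged through iteration 9)
iteration 9 is ....*.*.**.*.**, still not uniform .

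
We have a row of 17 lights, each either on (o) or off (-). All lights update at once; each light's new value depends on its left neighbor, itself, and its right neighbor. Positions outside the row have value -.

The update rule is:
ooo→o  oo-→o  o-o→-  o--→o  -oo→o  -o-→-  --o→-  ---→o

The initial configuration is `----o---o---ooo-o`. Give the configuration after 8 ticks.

ooo--oo--oo-ooo--
oooo-ooo-oo-ooooo
oooo-ooo-oo-ooooo  (fixed point — unchanged through tick 8)

oooo-ooo-oo-ooooo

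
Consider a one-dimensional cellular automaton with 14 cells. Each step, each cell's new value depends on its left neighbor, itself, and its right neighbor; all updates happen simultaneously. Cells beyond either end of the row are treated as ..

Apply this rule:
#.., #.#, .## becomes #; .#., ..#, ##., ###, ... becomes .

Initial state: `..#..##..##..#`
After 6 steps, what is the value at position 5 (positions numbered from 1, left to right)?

...#.#.#.#.#..
....#.#.#.#.#.
.....#.#.#.#.#
......#.#.#.#.
.......#.#.#.#
........#.#.#.
position 5 holds .

.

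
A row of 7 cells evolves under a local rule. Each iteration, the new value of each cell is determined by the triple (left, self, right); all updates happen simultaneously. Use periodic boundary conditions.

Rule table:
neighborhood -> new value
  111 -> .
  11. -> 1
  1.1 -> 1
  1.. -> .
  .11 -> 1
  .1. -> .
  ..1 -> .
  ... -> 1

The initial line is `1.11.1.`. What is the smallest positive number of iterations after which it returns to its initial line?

14

.1111.1
11..11.
11..111
.1..1..
......1
.1111..
.1..1.1
1....1.
..11..1
..11...
1.11.11
111111.
1....11
1.11.1.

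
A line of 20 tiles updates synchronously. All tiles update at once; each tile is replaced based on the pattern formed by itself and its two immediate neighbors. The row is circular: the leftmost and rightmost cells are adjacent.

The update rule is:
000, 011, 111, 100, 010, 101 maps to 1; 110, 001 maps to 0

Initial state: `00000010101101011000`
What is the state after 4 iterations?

11111011111011110111
11110111110111101111
11101111101111011111
11011111011110111111

11011111011110111111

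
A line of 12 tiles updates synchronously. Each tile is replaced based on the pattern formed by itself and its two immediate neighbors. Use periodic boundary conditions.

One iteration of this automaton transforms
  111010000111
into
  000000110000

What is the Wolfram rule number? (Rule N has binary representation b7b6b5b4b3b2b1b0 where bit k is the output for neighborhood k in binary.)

1

position 0: 111 → 0  (bit 7 = 0)
position 2: 110 → 0  (bit 6 = 0)
position 3: 101 → 0  (bit 5 = 0)
position 5: 100 → 0  (bit 4 = 0)
position 9: 011 → 0  (bit 3 = 0)
position 4: 010 → 0  (bit 2 = 0)
position 8: 001 → 0  (bit 1 = 0)
position 6: 000 → 1  (bit 0 = 1)
bits b7..b0 = 00000001 = 1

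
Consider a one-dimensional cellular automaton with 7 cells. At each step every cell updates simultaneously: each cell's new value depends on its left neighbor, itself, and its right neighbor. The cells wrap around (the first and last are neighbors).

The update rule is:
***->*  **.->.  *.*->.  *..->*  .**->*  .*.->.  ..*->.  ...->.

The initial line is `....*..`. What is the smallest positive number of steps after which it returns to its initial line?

.....*.
......*
*......
.*.....
..*....
...*...
....*..

7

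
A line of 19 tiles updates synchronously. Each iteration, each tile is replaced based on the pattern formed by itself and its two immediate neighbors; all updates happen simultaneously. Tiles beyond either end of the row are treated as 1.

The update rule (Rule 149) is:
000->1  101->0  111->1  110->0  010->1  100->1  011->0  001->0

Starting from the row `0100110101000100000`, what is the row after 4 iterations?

1010110000010101010

0110000101110111110
0001110100100011100
1100100110111001010
1010110000010101010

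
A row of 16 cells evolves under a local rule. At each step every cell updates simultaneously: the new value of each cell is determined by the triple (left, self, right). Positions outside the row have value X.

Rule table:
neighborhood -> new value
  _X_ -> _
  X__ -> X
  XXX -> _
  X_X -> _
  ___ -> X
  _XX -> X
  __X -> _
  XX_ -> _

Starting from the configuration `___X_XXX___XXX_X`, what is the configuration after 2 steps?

__XX__X_X___XX_X

XX___X__XX_X___X
__XX__X_X___XX_X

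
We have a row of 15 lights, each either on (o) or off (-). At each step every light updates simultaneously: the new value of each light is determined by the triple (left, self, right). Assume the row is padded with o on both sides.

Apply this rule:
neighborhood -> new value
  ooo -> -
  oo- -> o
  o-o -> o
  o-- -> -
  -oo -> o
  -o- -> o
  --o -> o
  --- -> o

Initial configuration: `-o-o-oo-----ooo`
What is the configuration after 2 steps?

------ooo---o-o

ooooooo-ooooo--
------ooo---o-o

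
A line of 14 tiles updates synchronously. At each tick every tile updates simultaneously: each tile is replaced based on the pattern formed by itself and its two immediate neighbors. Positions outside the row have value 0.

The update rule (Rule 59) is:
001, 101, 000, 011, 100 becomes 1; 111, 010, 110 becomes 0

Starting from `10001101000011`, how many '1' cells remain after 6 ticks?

8

tick 1: 01111010111110
tick 2: 11000101100001
tick 3: 10111011011110
tick 4: 01100110110001
tick 5: 11011101101110
tick 6: 10110011011001
count of 1: 8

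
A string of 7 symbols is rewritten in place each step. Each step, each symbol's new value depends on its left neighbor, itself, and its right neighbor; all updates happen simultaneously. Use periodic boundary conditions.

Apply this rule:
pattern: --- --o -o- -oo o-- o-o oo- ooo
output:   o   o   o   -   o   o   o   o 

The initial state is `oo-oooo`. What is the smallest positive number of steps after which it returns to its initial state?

step 1: ooo-ooo
step 2: oooo-oo
step 3: ooooo-o
step 4: oooooo-
step 5: -oooooo
step 6: o-ooooo
step 7: oo-oooo

7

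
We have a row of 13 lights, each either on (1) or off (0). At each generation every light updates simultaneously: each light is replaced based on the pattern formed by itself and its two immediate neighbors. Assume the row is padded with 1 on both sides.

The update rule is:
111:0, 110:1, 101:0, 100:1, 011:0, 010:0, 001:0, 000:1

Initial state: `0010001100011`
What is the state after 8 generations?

0001110001110

1001100111000
1100110001110
0110011100010
0011000111000
1001110001110
1100011100010
0111000111000
0001110001110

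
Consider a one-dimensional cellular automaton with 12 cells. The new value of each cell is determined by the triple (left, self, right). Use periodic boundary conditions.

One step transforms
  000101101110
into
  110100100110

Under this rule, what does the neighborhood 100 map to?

At position 11 the neighborhood is 100; the next row has 0 there.

0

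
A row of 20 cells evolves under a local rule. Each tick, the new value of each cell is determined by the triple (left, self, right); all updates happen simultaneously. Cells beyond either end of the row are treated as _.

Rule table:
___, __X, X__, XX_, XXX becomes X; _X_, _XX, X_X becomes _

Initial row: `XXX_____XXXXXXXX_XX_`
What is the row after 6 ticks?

X_XXX_XXXXXX__XXXXXX

tick 1: _XXXXXXX_XXXXXXX__XX
tick 2: X_XXXXXX__XXXXXXXX_X
tick 3: ___XXXXXXX_XXXXXXX__
tick 4: XXX_XXXXXX__XXXXXXXX
tick 5: _XX__XXXXXXX_XXXXXXX
tick 6: X_XXX_XXXXXX__XXXXXX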